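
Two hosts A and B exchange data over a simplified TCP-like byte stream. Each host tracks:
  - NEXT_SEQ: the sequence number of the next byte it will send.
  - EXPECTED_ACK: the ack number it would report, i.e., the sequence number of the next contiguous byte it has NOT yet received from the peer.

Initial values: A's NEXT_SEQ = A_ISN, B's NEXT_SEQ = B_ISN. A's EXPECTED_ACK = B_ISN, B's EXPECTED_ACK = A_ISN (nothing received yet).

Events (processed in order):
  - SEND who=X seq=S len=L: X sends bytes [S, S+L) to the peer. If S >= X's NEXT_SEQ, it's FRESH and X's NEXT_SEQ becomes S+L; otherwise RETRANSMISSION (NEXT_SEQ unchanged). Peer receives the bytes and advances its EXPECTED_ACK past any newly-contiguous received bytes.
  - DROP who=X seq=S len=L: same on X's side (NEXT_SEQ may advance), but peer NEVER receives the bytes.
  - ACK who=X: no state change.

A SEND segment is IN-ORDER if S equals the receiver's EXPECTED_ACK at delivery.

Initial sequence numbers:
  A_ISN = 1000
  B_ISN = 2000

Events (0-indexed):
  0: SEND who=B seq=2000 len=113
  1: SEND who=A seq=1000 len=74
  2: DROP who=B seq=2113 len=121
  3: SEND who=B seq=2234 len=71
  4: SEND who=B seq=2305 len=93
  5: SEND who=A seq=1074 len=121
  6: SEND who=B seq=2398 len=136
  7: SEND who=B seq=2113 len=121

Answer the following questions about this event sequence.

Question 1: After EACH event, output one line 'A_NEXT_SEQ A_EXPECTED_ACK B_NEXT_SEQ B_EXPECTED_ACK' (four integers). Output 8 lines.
1000 2113 2113 1000
1074 2113 2113 1074
1074 2113 2234 1074
1074 2113 2305 1074
1074 2113 2398 1074
1195 2113 2398 1195
1195 2113 2534 1195
1195 2534 2534 1195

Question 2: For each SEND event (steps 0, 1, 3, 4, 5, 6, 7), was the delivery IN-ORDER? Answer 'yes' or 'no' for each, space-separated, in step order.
Answer: yes yes no no yes no yes

Derivation:
Step 0: SEND seq=2000 -> in-order
Step 1: SEND seq=1000 -> in-order
Step 3: SEND seq=2234 -> out-of-order
Step 4: SEND seq=2305 -> out-of-order
Step 5: SEND seq=1074 -> in-order
Step 6: SEND seq=2398 -> out-of-order
Step 7: SEND seq=2113 -> in-order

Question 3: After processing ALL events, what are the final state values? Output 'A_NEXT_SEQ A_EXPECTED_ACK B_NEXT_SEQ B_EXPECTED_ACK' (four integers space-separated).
Answer: 1195 2534 2534 1195

Derivation:
After event 0: A_seq=1000 A_ack=2113 B_seq=2113 B_ack=1000
After event 1: A_seq=1074 A_ack=2113 B_seq=2113 B_ack=1074
After event 2: A_seq=1074 A_ack=2113 B_seq=2234 B_ack=1074
After event 3: A_seq=1074 A_ack=2113 B_seq=2305 B_ack=1074
After event 4: A_seq=1074 A_ack=2113 B_seq=2398 B_ack=1074
After event 5: A_seq=1195 A_ack=2113 B_seq=2398 B_ack=1195
After event 6: A_seq=1195 A_ack=2113 B_seq=2534 B_ack=1195
After event 7: A_seq=1195 A_ack=2534 B_seq=2534 B_ack=1195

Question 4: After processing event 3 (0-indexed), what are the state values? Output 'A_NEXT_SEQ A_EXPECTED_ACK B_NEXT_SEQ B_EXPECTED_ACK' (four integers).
After event 0: A_seq=1000 A_ack=2113 B_seq=2113 B_ack=1000
After event 1: A_seq=1074 A_ack=2113 B_seq=2113 B_ack=1074
After event 2: A_seq=1074 A_ack=2113 B_seq=2234 B_ack=1074
After event 3: A_seq=1074 A_ack=2113 B_seq=2305 B_ack=1074

1074 2113 2305 1074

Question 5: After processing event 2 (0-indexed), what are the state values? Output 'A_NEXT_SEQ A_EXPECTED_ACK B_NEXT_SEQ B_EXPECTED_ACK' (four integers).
After event 0: A_seq=1000 A_ack=2113 B_seq=2113 B_ack=1000
After event 1: A_seq=1074 A_ack=2113 B_seq=2113 B_ack=1074
After event 2: A_seq=1074 A_ack=2113 B_seq=2234 B_ack=1074

1074 2113 2234 1074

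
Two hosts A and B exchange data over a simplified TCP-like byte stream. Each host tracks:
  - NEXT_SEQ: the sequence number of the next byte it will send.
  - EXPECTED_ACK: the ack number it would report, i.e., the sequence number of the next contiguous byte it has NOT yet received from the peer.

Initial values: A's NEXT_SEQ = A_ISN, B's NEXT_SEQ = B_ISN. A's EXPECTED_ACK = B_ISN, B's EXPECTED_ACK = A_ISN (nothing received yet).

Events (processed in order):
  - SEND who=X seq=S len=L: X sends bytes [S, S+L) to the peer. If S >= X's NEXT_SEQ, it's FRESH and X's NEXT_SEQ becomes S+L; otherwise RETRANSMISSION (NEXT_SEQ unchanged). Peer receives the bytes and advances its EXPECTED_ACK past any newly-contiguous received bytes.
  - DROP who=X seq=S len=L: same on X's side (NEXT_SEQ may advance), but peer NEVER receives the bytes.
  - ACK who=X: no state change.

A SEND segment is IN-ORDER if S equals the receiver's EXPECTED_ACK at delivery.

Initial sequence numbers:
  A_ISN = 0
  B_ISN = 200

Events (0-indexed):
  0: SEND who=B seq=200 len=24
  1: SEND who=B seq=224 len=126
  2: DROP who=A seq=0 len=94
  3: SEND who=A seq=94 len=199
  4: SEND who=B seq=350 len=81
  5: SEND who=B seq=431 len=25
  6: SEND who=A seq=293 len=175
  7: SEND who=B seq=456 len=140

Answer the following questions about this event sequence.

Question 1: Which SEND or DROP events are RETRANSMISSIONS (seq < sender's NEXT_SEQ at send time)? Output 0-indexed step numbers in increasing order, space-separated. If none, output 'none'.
Step 0: SEND seq=200 -> fresh
Step 1: SEND seq=224 -> fresh
Step 2: DROP seq=0 -> fresh
Step 3: SEND seq=94 -> fresh
Step 4: SEND seq=350 -> fresh
Step 5: SEND seq=431 -> fresh
Step 6: SEND seq=293 -> fresh
Step 7: SEND seq=456 -> fresh

Answer: none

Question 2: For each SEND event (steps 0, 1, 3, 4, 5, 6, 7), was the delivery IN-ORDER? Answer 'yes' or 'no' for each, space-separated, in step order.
Answer: yes yes no yes yes no yes

Derivation:
Step 0: SEND seq=200 -> in-order
Step 1: SEND seq=224 -> in-order
Step 3: SEND seq=94 -> out-of-order
Step 4: SEND seq=350 -> in-order
Step 5: SEND seq=431 -> in-order
Step 6: SEND seq=293 -> out-of-order
Step 7: SEND seq=456 -> in-order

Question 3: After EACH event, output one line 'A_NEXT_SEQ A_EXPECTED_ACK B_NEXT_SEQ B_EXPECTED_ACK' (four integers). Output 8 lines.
0 224 224 0
0 350 350 0
94 350 350 0
293 350 350 0
293 431 431 0
293 456 456 0
468 456 456 0
468 596 596 0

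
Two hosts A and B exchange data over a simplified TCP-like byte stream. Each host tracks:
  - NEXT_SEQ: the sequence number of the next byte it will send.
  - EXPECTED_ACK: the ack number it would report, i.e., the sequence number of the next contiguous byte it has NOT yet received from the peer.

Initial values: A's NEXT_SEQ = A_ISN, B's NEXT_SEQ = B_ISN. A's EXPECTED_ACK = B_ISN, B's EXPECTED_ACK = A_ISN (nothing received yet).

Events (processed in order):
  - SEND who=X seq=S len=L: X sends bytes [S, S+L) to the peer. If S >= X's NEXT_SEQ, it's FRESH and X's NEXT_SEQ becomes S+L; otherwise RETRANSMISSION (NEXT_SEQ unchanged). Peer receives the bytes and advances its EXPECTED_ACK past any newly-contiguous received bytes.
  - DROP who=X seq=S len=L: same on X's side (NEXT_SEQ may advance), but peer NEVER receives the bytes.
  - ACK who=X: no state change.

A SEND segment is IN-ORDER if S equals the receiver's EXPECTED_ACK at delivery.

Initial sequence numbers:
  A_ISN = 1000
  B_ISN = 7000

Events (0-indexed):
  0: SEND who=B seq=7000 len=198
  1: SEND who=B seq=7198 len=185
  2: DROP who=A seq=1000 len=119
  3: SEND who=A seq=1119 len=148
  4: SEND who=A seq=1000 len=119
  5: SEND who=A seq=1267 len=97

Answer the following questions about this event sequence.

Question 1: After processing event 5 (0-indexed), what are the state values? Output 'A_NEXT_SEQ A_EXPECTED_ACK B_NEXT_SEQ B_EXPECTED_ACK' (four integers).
After event 0: A_seq=1000 A_ack=7198 B_seq=7198 B_ack=1000
After event 1: A_seq=1000 A_ack=7383 B_seq=7383 B_ack=1000
After event 2: A_seq=1119 A_ack=7383 B_seq=7383 B_ack=1000
After event 3: A_seq=1267 A_ack=7383 B_seq=7383 B_ack=1000
After event 4: A_seq=1267 A_ack=7383 B_seq=7383 B_ack=1267
After event 5: A_seq=1364 A_ack=7383 B_seq=7383 B_ack=1364

1364 7383 7383 1364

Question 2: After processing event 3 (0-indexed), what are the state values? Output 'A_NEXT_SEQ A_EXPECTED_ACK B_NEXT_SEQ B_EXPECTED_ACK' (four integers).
After event 0: A_seq=1000 A_ack=7198 B_seq=7198 B_ack=1000
After event 1: A_seq=1000 A_ack=7383 B_seq=7383 B_ack=1000
After event 2: A_seq=1119 A_ack=7383 B_seq=7383 B_ack=1000
After event 3: A_seq=1267 A_ack=7383 B_seq=7383 B_ack=1000

1267 7383 7383 1000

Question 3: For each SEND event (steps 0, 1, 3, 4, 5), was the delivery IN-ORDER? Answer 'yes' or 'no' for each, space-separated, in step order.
Step 0: SEND seq=7000 -> in-order
Step 1: SEND seq=7198 -> in-order
Step 3: SEND seq=1119 -> out-of-order
Step 4: SEND seq=1000 -> in-order
Step 5: SEND seq=1267 -> in-order

Answer: yes yes no yes yes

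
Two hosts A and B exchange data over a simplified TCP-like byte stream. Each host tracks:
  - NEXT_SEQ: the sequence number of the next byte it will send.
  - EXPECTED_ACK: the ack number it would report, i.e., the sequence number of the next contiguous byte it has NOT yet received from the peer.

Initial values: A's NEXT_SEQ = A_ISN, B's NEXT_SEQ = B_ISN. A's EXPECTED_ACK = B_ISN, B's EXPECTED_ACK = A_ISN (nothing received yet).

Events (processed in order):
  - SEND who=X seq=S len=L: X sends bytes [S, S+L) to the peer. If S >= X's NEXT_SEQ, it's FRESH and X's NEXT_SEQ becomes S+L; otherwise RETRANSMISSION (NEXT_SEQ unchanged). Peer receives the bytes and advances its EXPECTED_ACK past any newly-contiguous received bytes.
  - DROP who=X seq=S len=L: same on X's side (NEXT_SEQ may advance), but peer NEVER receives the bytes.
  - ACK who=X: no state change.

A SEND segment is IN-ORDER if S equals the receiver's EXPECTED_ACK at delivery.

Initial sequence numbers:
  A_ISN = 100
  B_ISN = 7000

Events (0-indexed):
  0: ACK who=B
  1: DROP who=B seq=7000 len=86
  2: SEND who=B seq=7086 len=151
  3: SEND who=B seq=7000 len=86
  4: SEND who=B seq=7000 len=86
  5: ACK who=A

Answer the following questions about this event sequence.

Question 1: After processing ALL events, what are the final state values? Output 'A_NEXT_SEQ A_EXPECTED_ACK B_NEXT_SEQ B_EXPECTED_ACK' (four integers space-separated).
After event 0: A_seq=100 A_ack=7000 B_seq=7000 B_ack=100
After event 1: A_seq=100 A_ack=7000 B_seq=7086 B_ack=100
After event 2: A_seq=100 A_ack=7000 B_seq=7237 B_ack=100
After event 3: A_seq=100 A_ack=7237 B_seq=7237 B_ack=100
After event 4: A_seq=100 A_ack=7237 B_seq=7237 B_ack=100
After event 5: A_seq=100 A_ack=7237 B_seq=7237 B_ack=100

Answer: 100 7237 7237 100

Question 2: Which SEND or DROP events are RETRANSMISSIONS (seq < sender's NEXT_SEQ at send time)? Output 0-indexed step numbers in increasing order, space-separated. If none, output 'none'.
Step 1: DROP seq=7000 -> fresh
Step 2: SEND seq=7086 -> fresh
Step 3: SEND seq=7000 -> retransmit
Step 4: SEND seq=7000 -> retransmit

Answer: 3 4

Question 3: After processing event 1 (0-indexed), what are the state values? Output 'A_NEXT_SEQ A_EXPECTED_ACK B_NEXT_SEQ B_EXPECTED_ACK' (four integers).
After event 0: A_seq=100 A_ack=7000 B_seq=7000 B_ack=100
After event 1: A_seq=100 A_ack=7000 B_seq=7086 B_ack=100

100 7000 7086 100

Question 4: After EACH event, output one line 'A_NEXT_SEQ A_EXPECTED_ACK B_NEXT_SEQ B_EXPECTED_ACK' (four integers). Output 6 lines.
100 7000 7000 100
100 7000 7086 100
100 7000 7237 100
100 7237 7237 100
100 7237 7237 100
100 7237 7237 100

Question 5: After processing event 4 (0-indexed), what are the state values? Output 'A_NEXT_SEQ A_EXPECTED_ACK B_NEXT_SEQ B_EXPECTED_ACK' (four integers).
After event 0: A_seq=100 A_ack=7000 B_seq=7000 B_ack=100
After event 1: A_seq=100 A_ack=7000 B_seq=7086 B_ack=100
After event 2: A_seq=100 A_ack=7000 B_seq=7237 B_ack=100
After event 3: A_seq=100 A_ack=7237 B_seq=7237 B_ack=100
After event 4: A_seq=100 A_ack=7237 B_seq=7237 B_ack=100

100 7237 7237 100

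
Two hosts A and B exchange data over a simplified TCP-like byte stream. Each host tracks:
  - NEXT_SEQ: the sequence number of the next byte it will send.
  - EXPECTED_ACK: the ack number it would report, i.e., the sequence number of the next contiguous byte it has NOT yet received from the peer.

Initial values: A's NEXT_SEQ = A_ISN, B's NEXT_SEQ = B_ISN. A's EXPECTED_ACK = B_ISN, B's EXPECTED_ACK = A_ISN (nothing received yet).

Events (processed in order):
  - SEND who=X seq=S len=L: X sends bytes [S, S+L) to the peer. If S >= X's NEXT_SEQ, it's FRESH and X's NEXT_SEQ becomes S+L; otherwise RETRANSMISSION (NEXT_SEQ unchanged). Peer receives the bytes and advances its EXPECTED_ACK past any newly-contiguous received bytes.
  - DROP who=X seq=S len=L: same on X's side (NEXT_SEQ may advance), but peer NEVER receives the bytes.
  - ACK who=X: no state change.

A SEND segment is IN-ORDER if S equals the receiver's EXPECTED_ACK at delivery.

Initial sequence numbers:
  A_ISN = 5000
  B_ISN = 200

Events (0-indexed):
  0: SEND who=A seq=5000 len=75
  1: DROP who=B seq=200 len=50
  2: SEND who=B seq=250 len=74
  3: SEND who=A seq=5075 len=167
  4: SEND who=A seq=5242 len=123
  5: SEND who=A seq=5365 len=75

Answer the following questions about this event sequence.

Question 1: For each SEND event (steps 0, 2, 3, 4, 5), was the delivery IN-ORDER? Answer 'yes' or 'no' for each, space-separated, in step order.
Step 0: SEND seq=5000 -> in-order
Step 2: SEND seq=250 -> out-of-order
Step 3: SEND seq=5075 -> in-order
Step 4: SEND seq=5242 -> in-order
Step 5: SEND seq=5365 -> in-order

Answer: yes no yes yes yes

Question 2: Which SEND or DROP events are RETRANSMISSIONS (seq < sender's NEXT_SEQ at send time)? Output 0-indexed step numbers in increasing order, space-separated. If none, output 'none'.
Answer: none

Derivation:
Step 0: SEND seq=5000 -> fresh
Step 1: DROP seq=200 -> fresh
Step 2: SEND seq=250 -> fresh
Step 3: SEND seq=5075 -> fresh
Step 4: SEND seq=5242 -> fresh
Step 5: SEND seq=5365 -> fresh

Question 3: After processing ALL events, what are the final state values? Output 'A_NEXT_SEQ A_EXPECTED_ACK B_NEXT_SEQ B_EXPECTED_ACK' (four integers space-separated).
Answer: 5440 200 324 5440

Derivation:
After event 0: A_seq=5075 A_ack=200 B_seq=200 B_ack=5075
After event 1: A_seq=5075 A_ack=200 B_seq=250 B_ack=5075
After event 2: A_seq=5075 A_ack=200 B_seq=324 B_ack=5075
After event 3: A_seq=5242 A_ack=200 B_seq=324 B_ack=5242
After event 4: A_seq=5365 A_ack=200 B_seq=324 B_ack=5365
After event 5: A_seq=5440 A_ack=200 B_seq=324 B_ack=5440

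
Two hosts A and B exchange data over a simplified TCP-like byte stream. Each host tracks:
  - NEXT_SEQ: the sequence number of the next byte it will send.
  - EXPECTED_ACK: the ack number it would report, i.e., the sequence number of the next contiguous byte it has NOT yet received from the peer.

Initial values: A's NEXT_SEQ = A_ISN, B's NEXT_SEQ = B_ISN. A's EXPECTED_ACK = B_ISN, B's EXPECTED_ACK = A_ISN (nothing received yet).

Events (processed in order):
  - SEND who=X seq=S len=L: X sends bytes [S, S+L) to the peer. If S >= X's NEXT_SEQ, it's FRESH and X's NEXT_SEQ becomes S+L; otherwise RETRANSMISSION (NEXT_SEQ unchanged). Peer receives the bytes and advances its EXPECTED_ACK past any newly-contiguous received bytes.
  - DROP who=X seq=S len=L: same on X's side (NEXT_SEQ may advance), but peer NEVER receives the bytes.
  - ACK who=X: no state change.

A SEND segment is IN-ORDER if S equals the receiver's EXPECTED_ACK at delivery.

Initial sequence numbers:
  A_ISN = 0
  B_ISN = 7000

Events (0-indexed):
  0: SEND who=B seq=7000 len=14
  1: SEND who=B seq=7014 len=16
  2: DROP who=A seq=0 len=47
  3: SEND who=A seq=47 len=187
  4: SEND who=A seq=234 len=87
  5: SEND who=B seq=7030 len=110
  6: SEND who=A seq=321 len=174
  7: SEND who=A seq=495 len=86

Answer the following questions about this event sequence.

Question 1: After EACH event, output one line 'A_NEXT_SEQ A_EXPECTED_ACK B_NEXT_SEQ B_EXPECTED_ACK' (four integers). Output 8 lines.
0 7014 7014 0
0 7030 7030 0
47 7030 7030 0
234 7030 7030 0
321 7030 7030 0
321 7140 7140 0
495 7140 7140 0
581 7140 7140 0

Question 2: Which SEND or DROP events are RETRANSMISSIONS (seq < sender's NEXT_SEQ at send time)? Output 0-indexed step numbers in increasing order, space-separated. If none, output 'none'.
Step 0: SEND seq=7000 -> fresh
Step 1: SEND seq=7014 -> fresh
Step 2: DROP seq=0 -> fresh
Step 3: SEND seq=47 -> fresh
Step 4: SEND seq=234 -> fresh
Step 5: SEND seq=7030 -> fresh
Step 6: SEND seq=321 -> fresh
Step 7: SEND seq=495 -> fresh

Answer: none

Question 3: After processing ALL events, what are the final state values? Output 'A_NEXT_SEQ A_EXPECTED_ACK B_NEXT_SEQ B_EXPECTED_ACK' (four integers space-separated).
After event 0: A_seq=0 A_ack=7014 B_seq=7014 B_ack=0
After event 1: A_seq=0 A_ack=7030 B_seq=7030 B_ack=0
After event 2: A_seq=47 A_ack=7030 B_seq=7030 B_ack=0
After event 3: A_seq=234 A_ack=7030 B_seq=7030 B_ack=0
After event 4: A_seq=321 A_ack=7030 B_seq=7030 B_ack=0
After event 5: A_seq=321 A_ack=7140 B_seq=7140 B_ack=0
After event 6: A_seq=495 A_ack=7140 B_seq=7140 B_ack=0
After event 7: A_seq=581 A_ack=7140 B_seq=7140 B_ack=0

Answer: 581 7140 7140 0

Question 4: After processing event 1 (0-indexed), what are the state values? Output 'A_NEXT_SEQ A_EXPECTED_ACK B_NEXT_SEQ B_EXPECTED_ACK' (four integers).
After event 0: A_seq=0 A_ack=7014 B_seq=7014 B_ack=0
After event 1: A_seq=0 A_ack=7030 B_seq=7030 B_ack=0

0 7030 7030 0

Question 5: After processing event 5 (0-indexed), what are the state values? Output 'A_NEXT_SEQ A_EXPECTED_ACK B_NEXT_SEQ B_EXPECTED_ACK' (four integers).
After event 0: A_seq=0 A_ack=7014 B_seq=7014 B_ack=0
After event 1: A_seq=0 A_ack=7030 B_seq=7030 B_ack=0
After event 2: A_seq=47 A_ack=7030 B_seq=7030 B_ack=0
After event 3: A_seq=234 A_ack=7030 B_seq=7030 B_ack=0
After event 4: A_seq=321 A_ack=7030 B_seq=7030 B_ack=0
After event 5: A_seq=321 A_ack=7140 B_seq=7140 B_ack=0

321 7140 7140 0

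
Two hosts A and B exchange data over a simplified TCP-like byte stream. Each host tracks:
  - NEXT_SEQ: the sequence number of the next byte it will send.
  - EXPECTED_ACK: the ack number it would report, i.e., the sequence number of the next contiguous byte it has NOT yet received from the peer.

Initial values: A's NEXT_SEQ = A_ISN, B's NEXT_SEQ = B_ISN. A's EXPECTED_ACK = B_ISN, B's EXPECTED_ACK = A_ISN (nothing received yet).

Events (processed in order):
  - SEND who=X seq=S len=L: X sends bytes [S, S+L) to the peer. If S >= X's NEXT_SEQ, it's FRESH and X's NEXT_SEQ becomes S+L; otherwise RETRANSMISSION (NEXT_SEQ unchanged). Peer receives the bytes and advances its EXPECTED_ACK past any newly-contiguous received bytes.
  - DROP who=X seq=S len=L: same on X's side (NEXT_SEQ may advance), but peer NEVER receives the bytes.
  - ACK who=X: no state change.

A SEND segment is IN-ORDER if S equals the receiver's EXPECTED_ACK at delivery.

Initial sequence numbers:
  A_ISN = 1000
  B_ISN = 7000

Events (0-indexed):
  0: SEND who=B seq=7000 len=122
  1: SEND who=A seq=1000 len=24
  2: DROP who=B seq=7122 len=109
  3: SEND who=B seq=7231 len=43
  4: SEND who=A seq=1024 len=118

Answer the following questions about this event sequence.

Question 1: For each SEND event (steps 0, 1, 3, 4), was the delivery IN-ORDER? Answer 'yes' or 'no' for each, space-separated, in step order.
Answer: yes yes no yes

Derivation:
Step 0: SEND seq=7000 -> in-order
Step 1: SEND seq=1000 -> in-order
Step 3: SEND seq=7231 -> out-of-order
Step 4: SEND seq=1024 -> in-order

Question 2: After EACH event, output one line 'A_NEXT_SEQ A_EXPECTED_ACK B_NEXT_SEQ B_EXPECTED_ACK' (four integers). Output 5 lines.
1000 7122 7122 1000
1024 7122 7122 1024
1024 7122 7231 1024
1024 7122 7274 1024
1142 7122 7274 1142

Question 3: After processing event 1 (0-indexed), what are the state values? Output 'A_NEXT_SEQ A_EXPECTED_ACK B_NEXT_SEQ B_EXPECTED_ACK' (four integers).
After event 0: A_seq=1000 A_ack=7122 B_seq=7122 B_ack=1000
After event 1: A_seq=1024 A_ack=7122 B_seq=7122 B_ack=1024

1024 7122 7122 1024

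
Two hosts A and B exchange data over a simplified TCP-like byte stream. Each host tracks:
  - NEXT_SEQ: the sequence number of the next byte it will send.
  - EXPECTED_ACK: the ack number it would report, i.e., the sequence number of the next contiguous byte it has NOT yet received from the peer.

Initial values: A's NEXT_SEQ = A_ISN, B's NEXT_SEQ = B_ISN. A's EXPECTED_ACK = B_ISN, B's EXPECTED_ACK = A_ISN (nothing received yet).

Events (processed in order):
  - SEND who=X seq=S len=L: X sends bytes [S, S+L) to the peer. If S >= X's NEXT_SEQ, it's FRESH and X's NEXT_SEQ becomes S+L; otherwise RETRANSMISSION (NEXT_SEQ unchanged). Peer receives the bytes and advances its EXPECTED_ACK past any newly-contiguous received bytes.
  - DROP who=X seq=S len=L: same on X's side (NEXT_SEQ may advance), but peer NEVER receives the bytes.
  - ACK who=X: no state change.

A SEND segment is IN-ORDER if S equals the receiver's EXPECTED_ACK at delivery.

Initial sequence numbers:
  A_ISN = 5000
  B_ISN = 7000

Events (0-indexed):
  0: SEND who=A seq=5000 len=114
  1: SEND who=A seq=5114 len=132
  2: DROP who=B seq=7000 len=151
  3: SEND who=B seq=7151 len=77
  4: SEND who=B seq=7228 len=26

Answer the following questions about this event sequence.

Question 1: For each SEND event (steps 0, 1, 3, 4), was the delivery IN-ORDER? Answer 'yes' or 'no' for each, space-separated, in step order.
Answer: yes yes no no

Derivation:
Step 0: SEND seq=5000 -> in-order
Step 1: SEND seq=5114 -> in-order
Step 3: SEND seq=7151 -> out-of-order
Step 4: SEND seq=7228 -> out-of-order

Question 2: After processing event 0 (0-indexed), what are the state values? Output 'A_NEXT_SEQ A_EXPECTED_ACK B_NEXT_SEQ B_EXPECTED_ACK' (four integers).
After event 0: A_seq=5114 A_ack=7000 B_seq=7000 B_ack=5114

5114 7000 7000 5114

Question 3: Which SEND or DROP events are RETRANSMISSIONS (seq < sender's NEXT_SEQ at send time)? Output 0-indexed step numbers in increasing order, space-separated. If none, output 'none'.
Step 0: SEND seq=5000 -> fresh
Step 1: SEND seq=5114 -> fresh
Step 2: DROP seq=7000 -> fresh
Step 3: SEND seq=7151 -> fresh
Step 4: SEND seq=7228 -> fresh

Answer: none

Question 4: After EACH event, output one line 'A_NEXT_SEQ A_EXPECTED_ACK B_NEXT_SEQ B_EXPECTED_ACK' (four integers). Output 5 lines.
5114 7000 7000 5114
5246 7000 7000 5246
5246 7000 7151 5246
5246 7000 7228 5246
5246 7000 7254 5246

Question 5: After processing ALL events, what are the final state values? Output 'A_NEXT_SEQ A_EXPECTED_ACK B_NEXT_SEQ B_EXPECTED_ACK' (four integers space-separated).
Answer: 5246 7000 7254 5246

Derivation:
After event 0: A_seq=5114 A_ack=7000 B_seq=7000 B_ack=5114
After event 1: A_seq=5246 A_ack=7000 B_seq=7000 B_ack=5246
After event 2: A_seq=5246 A_ack=7000 B_seq=7151 B_ack=5246
After event 3: A_seq=5246 A_ack=7000 B_seq=7228 B_ack=5246
After event 4: A_seq=5246 A_ack=7000 B_seq=7254 B_ack=5246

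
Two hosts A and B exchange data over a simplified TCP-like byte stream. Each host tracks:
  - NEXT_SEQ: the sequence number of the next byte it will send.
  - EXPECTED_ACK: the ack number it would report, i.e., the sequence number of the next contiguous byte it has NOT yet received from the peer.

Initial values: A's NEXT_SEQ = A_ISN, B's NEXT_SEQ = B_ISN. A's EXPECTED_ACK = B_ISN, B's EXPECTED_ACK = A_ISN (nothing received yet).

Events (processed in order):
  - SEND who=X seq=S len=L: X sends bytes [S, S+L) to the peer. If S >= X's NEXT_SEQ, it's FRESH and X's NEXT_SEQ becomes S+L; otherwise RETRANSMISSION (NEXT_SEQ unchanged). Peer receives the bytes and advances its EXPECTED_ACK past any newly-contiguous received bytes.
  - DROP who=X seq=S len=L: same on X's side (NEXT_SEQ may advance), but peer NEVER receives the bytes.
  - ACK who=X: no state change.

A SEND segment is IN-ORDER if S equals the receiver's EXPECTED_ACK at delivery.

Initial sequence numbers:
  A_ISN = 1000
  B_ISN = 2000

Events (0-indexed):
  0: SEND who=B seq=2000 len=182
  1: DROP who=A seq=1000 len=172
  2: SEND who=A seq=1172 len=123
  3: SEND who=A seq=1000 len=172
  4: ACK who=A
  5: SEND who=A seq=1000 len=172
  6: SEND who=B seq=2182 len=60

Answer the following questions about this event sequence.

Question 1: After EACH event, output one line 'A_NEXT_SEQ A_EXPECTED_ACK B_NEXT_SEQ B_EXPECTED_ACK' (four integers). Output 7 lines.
1000 2182 2182 1000
1172 2182 2182 1000
1295 2182 2182 1000
1295 2182 2182 1295
1295 2182 2182 1295
1295 2182 2182 1295
1295 2242 2242 1295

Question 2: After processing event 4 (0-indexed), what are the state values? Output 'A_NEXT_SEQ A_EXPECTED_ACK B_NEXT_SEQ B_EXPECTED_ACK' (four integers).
After event 0: A_seq=1000 A_ack=2182 B_seq=2182 B_ack=1000
After event 1: A_seq=1172 A_ack=2182 B_seq=2182 B_ack=1000
After event 2: A_seq=1295 A_ack=2182 B_seq=2182 B_ack=1000
After event 3: A_seq=1295 A_ack=2182 B_seq=2182 B_ack=1295
After event 4: A_seq=1295 A_ack=2182 B_seq=2182 B_ack=1295

1295 2182 2182 1295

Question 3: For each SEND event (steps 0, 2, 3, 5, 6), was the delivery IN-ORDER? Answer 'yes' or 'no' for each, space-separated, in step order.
Answer: yes no yes no yes

Derivation:
Step 0: SEND seq=2000 -> in-order
Step 2: SEND seq=1172 -> out-of-order
Step 3: SEND seq=1000 -> in-order
Step 5: SEND seq=1000 -> out-of-order
Step 6: SEND seq=2182 -> in-order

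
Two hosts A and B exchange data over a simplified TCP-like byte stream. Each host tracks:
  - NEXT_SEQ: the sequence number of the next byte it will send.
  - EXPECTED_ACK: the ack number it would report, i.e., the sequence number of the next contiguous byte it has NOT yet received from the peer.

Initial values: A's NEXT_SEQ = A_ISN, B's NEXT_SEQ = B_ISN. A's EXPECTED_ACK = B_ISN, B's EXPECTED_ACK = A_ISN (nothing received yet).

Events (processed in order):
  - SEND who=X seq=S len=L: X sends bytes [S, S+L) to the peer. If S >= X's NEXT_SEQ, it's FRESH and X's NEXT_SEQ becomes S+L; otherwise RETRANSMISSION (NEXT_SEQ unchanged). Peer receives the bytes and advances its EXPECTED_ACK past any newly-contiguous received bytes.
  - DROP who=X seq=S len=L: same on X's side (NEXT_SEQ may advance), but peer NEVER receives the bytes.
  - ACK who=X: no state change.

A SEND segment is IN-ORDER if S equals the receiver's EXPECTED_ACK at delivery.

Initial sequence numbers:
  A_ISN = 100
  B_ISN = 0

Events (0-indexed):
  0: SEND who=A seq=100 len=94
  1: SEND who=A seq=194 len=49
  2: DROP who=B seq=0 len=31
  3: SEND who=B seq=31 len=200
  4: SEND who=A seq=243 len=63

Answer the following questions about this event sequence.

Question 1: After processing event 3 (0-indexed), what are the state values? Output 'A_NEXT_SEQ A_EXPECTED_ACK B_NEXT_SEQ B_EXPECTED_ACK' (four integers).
After event 0: A_seq=194 A_ack=0 B_seq=0 B_ack=194
After event 1: A_seq=243 A_ack=0 B_seq=0 B_ack=243
After event 2: A_seq=243 A_ack=0 B_seq=31 B_ack=243
After event 3: A_seq=243 A_ack=0 B_seq=231 B_ack=243

243 0 231 243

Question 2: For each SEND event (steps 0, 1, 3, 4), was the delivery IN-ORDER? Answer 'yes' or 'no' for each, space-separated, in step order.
Answer: yes yes no yes

Derivation:
Step 0: SEND seq=100 -> in-order
Step 1: SEND seq=194 -> in-order
Step 3: SEND seq=31 -> out-of-order
Step 4: SEND seq=243 -> in-order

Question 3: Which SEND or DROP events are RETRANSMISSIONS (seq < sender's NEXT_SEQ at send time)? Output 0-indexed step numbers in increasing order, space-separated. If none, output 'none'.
Step 0: SEND seq=100 -> fresh
Step 1: SEND seq=194 -> fresh
Step 2: DROP seq=0 -> fresh
Step 3: SEND seq=31 -> fresh
Step 4: SEND seq=243 -> fresh

Answer: none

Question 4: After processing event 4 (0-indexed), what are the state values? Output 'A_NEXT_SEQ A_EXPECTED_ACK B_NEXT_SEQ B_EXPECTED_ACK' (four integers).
After event 0: A_seq=194 A_ack=0 B_seq=0 B_ack=194
After event 1: A_seq=243 A_ack=0 B_seq=0 B_ack=243
After event 2: A_seq=243 A_ack=0 B_seq=31 B_ack=243
After event 3: A_seq=243 A_ack=0 B_seq=231 B_ack=243
After event 4: A_seq=306 A_ack=0 B_seq=231 B_ack=306

306 0 231 306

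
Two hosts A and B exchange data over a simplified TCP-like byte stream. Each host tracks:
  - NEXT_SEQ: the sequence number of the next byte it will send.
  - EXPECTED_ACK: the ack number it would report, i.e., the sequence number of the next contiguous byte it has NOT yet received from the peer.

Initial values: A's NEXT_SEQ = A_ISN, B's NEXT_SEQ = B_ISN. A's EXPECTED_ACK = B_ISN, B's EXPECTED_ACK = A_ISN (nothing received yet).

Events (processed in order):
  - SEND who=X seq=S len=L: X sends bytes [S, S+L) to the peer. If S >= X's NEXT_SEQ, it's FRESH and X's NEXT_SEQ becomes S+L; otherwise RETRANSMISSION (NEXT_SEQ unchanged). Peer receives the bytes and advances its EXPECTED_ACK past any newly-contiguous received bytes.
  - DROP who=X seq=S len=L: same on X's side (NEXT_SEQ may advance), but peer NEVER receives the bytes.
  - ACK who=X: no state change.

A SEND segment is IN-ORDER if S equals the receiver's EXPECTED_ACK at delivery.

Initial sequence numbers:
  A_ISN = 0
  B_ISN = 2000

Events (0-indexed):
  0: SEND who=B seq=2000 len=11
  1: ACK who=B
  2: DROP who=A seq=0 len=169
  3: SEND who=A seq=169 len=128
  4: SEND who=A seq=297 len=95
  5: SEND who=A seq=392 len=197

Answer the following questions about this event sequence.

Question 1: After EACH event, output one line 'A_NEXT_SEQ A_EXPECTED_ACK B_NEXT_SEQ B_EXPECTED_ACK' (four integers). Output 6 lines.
0 2011 2011 0
0 2011 2011 0
169 2011 2011 0
297 2011 2011 0
392 2011 2011 0
589 2011 2011 0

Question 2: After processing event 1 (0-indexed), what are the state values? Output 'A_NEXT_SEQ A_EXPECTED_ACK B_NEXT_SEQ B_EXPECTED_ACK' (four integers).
After event 0: A_seq=0 A_ack=2011 B_seq=2011 B_ack=0
After event 1: A_seq=0 A_ack=2011 B_seq=2011 B_ack=0

0 2011 2011 0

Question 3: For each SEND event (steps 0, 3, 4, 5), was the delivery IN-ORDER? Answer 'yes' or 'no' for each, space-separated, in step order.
Step 0: SEND seq=2000 -> in-order
Step 3: SEND seq=169 -> out-of-order
Step 4: SEND seq=297 -> out-of-order
Step 5: SEND seq=392 -> out-of-order

Answer: yes no no no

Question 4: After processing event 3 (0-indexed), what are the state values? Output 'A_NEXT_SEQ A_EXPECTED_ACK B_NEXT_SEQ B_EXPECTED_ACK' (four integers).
After event 0: A_seq=0 A_ack=2011 B_seq=2011 B_ack=0
After event 1: A_seq=0 A_ack=2011 B_seq=2011 B_ack=0
After event 2: A_seq=169 A_ack=2011 B_seq=2011 B_ack=0
After event 3: A_seq=297 A_ack=2011 B_seq=2011 B_ack=0

297 2011 2011 0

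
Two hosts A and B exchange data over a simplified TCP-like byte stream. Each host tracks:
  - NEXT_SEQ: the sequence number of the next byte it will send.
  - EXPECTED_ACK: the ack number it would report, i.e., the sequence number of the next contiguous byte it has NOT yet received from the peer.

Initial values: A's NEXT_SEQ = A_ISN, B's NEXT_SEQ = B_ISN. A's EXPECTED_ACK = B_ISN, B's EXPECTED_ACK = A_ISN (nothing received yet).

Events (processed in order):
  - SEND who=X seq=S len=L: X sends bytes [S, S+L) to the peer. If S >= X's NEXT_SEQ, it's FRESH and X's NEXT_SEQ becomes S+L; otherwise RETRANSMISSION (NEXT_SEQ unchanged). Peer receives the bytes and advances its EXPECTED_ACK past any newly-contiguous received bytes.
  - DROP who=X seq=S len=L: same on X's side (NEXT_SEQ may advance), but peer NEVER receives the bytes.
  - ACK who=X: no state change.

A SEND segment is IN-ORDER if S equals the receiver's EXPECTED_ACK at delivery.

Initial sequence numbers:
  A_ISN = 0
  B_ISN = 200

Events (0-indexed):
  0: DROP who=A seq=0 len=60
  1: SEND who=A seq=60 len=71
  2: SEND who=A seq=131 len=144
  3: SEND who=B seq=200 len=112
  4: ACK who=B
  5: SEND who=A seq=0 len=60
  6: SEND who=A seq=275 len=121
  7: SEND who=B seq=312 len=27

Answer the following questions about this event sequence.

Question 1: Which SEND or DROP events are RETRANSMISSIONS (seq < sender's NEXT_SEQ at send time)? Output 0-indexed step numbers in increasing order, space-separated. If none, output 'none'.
Step 0: DROP seq=0 -> fresh
Step 1: SEND seq=60 -> fresh
Step 2: SEND seq=131 -> fresh
Step 3: SEND seq=200 -> fresh
Step 5: SEND seq=0 -> retransmit
Step 6: SEND seq=275 -> fresh
Step 7: SEND seq=312 -> fresh

Answer: 5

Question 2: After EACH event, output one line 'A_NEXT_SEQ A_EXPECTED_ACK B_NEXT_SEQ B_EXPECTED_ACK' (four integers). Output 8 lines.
60 200 200 0
131 200 200 0
275 200 200 0
275 312 312 0
275 312 312 0
275 312 312 275
396 312 312 396
396 339 339 396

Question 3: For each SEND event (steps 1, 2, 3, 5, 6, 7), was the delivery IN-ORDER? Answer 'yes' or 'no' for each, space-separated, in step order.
Step 1: SEND seq=60 -> out-of-order
Step 2: SEND seq=131 -> out-of-order
Step 3: SEND seq=200 -> in-order
Step 5: SEND seq=0 -> in-order
Step 6: SEND seq=275 -> in-order
Step 7: SEND seq=312 -> in-order

Answer: no no yes yes yes yes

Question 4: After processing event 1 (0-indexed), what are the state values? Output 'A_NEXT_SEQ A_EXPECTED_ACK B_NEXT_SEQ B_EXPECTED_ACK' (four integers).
After event 0: A_seq=60 A_ack=200 B_seq=200 B_ack=0
After event 1: A_seq=131 A_ack=200 B_seq=200 B_ack=0

131 200 200 0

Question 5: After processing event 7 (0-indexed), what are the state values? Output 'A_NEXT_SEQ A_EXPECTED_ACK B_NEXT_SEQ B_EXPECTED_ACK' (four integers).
After event 0: A_seq=60 A_ack=200 B_seq=200 B_ack=0
After event 1: A_seq=131 A_ack=200 B_seq=200 B_ack=0
After event 2: A_seq=275 A_ack=200 B_seq=200 B_ack=0
After event 3: A_seq=275 A_ack=312 B_seq=312 B_ack=0
After event 4: A_seq=275 A_ack=312 B_seq=312 B_ack=0
After event 5: A_seq=275 A_ack=312 B_seq=312 B_ack=275
After event 6: A_seq=396 A_ack=312 B_seq=312 B_ack=396
After event 7: A_seq=396 A_ack=339 B_seq=339 B_ack=396

396 339 339 396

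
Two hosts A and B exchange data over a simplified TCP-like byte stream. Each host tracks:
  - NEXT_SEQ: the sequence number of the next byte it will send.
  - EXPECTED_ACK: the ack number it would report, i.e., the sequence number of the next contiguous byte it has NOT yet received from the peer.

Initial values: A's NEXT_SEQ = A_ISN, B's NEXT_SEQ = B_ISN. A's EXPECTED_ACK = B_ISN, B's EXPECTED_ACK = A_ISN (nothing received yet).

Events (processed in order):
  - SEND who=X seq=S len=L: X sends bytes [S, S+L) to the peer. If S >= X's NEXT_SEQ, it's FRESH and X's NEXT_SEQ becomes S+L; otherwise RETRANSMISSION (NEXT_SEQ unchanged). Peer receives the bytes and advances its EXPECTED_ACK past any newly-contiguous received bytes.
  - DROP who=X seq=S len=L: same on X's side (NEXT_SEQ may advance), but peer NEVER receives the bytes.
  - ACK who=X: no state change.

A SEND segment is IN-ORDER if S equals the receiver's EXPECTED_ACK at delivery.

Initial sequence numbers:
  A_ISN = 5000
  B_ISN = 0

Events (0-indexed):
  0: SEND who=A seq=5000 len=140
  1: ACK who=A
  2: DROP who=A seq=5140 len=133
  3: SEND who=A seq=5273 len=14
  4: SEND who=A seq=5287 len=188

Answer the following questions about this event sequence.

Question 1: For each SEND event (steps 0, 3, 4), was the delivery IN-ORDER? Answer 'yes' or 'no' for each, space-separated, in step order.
Step 0: SEND seq=5000 -> in-order
Step 3: SEND seq=5273 -> out-of-order
Step 4: SEND seq=5287 -> out-of-order

Answer: yes no no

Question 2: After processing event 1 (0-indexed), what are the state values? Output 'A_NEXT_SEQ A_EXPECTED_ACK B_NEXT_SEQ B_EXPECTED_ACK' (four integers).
After event 0: A_seq=5140 A_ack=0 B_seq=0 B_ack=5140
After event 1: A_seq=5140 A_ack=0 B_seq=0 B_ack=5140

5140 0 0 5140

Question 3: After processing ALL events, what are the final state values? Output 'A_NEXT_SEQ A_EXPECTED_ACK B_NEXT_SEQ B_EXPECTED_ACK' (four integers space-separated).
After event 0: A_seq=5140 A_ack=0 B_seq=0 B_ack=5140
After event 1: A_seq=5140 A_ack=0 B_seq=0 B_ack=5140
After event 2: A_seq=5273 A_ack=0 B_seq=0 B_ack=5140
After event 3: A_seq=5287 A_ack=0 B_seq=0 B_ack=5140
After event 4: A_seq=5475 A_ack=0 B_seq=0 B_ack=5140

Answer: 5475 0 0 5140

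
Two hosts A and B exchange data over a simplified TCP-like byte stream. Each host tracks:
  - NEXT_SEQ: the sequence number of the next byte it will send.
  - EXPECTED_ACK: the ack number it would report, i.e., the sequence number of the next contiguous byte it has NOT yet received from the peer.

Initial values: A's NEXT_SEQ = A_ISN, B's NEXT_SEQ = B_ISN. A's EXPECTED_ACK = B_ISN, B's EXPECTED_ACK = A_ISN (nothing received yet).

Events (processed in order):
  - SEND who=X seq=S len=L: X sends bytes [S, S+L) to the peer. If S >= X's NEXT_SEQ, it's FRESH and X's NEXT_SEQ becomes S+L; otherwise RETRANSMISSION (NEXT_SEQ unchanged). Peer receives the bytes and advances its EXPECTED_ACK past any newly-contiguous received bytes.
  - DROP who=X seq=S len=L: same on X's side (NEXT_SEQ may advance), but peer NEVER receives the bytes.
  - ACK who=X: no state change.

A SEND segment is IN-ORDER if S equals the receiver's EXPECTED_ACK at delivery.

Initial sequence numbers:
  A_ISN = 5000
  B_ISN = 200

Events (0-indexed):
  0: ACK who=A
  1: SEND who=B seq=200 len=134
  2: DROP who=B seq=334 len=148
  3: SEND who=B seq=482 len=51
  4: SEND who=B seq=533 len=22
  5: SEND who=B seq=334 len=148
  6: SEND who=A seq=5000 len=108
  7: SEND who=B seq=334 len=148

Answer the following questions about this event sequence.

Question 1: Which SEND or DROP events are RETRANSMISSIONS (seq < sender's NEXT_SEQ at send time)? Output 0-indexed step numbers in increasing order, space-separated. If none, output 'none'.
Step 1: SEND seq=200 -> fresh
Step 2: DROP seq=334 -> fresh
Step 3: SEND seq=482 -> fresh
Step 4: SEND seq=533 -> fresh
Step 5: SEND seq=334 -> retransmit
Step 6: SEND seq=5000 -> fresh
Step 7: SEND seq=334 -> retransmit

Answer: 5 7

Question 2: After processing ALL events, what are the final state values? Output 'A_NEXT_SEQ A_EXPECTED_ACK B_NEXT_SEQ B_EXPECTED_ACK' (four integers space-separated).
After event 0: A_seq=5000 A_ack=200 B_seq=200 B_ack=5000
After event 1: A_seq=5000 A_ack=334 B_seq=334 B_ack=5000
After event 2: A_seq=5000 A_ack=334 B_seq=482 B_ack=5000
After event 3: A_seq=5000 A_ack=334 B_seq=533 B_ack=5000
After event 4: A_seq=5000 A_ack=334 B_seq=555 B_ack=5000
After event 5: A_seq=5000 A_ack=555 B_seq=555 B_ack=5000
After event 6: A_seq=5108 A_ack=555 B_seq=555 B_ack=5108
After event 7: A_seq=5108 A_ack=555 B_seq=555 B_ack=5108

Answer: 5108 555 555 5108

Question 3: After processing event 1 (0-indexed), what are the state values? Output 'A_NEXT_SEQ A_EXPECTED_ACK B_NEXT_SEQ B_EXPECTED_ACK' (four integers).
After event 0: A_seq=5000 A_ack=200 B_seq=200 B_ack=5000
After event 1: A_seq=5000 A_ack=334 B_seq=334 B_ack=5000

5000 334 334 5000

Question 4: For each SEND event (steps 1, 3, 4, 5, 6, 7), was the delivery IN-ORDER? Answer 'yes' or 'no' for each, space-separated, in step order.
Step 1: SEND seq=200 -> in-order
Step 3: SEND seq=482 -> out-of-order
Step 4: SEND seq=533 -> out-of-order
Step 5: SEND seq=334 -> in-order
Step 6: SEND seq=5000 -> in-order
Step 7: SEND seq=334 -> out-of-order

Answer: yes no no yes yes no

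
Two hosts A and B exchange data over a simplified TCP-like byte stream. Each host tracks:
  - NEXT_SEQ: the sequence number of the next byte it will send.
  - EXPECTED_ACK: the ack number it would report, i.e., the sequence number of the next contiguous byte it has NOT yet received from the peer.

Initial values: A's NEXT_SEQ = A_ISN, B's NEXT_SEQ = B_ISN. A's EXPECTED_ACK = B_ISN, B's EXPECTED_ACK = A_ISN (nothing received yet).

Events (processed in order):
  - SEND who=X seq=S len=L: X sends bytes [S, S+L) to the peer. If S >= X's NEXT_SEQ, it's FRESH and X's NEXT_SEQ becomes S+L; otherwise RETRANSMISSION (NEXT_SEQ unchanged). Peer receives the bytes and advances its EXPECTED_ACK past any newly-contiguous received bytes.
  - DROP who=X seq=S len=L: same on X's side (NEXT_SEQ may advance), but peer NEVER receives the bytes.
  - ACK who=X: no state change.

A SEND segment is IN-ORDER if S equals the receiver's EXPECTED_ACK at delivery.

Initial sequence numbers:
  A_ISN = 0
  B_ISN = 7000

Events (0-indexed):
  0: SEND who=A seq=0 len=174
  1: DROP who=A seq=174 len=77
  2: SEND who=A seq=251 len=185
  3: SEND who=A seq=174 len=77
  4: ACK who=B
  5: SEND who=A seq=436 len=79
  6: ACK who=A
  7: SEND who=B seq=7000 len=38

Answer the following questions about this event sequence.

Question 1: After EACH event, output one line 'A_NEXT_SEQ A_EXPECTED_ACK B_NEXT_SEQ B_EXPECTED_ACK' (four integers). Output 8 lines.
174 7000 7000 174
251 7000 7000 174
436 7000 7000 174
436 7000 7000 436
436 7000 7000 436
515 7000 7000 515
515 7000 7000 515
515 7038 7038 515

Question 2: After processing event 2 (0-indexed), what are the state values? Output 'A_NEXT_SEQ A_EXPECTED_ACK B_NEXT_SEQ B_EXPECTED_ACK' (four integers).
After event 0: A_seq=174 A_ack=7000 B_seq=7000 B_ack=174
After event 1: A_seq=251 A_ack=7000 B_seq=7000 B_ack=174
After event 2: A_seq=436 A_ack=7000 B_seq=7000 B_ack=174

436 7000 7000 174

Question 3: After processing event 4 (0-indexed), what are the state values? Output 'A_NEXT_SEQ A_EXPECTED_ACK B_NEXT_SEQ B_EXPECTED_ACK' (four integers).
After event 0: A_seq=174 A_ack=7000 B_seq=7000 B_ack=174
After event 1: A_seq=251 A_ack=7000 B_seq=7000 B_ack=174
After event 2: A_seq=436 A_ack=7000 B_seq=7000 B_ack=174
After event 3: A_seq=436 A_ack=7000 B_seq=7000 B_ack=436
After event 4: A_seq=436 A_ack=7000 B_seq=7000 B_ack=436

436 7000 7000 436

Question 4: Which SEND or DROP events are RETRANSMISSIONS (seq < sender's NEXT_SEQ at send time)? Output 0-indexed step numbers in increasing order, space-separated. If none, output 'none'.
Answer: 3

Derivation:
Step 0: SEND seq=0 -> fresh
Step 1: DROP seq=174 -> fresh
Step 2: SEND seq=251 -> fresh
Step 3: SEND seq=174 -> retransmit
Step 5: SEND seq=436 -> fresh
Step 7: SEND seq=7000 -> fresh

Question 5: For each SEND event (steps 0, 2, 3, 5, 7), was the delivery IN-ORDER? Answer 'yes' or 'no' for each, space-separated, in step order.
Step 0: SEND seq=0 -> in-order
Step 2: SEND seq=251 -> out-of-order
Step 3: SEND seq=174 -> in-order
Step 5: SEND seq=436 -> in-order
Step 7: SEND seq=7000 -> in-order

Answer: yes no yes yes yes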